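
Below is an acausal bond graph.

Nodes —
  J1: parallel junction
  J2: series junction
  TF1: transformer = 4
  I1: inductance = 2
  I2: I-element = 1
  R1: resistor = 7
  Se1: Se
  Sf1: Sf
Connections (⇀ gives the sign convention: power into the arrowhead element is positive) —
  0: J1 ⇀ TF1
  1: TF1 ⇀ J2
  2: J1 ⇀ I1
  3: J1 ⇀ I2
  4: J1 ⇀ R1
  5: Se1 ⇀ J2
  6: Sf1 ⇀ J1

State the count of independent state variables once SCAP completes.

2  (I1, I2 all integral)

#5 stroke at J2  (Se1 (Se) sets effort on bond)
#6 stroke at Sf1  (Sf1 fixes flow; stroke at Sf1)
#1 stroke at TF1  (J2 needs exactly one f-in)
#0 stroke at J1  (TF1 one-in-one-out from 1)
#2 stroke at I1  (J1 effort already set via bond 0)
#3 stroke at I2  (J1 effort already set via bond 0)
#4 stroke at R1  (0-jn J1 has e-setter on 0)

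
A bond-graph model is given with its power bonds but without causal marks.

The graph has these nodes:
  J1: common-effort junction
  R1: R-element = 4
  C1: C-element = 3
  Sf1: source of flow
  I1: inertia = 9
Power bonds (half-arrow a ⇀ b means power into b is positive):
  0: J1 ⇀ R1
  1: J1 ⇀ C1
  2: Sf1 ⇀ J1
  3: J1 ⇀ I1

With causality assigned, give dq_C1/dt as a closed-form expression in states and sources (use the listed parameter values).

β2 |Sf1  (Sf1 (Sf) sets flow on bond)
β1 |J1  (prefer integral on C1)
β0 |R1  (common-e at J1 fixed by 1)
β3 |I1  (J1: bond 1 brought effort, rest push out)

dq_C1/dt = F_Sf1 - p_I1/9 - q_C1/12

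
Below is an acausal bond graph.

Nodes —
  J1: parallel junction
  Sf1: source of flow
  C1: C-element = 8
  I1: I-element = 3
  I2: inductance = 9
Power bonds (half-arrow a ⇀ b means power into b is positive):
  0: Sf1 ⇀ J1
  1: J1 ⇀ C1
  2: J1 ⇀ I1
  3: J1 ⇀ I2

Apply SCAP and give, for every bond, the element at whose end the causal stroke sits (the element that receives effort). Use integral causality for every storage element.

β0 |Sf1
β1 |J1
β2 |I1
β3 |I2

b0 stroke→Sf1  (source Sf1 imposes f)
b1 stroke→J1  (C1 integral (e out))
b2 stroke→I1  (J1 effort already set via bond 1)
b3 stroke→I2  (J1: bond 1 brought effort, rest push out)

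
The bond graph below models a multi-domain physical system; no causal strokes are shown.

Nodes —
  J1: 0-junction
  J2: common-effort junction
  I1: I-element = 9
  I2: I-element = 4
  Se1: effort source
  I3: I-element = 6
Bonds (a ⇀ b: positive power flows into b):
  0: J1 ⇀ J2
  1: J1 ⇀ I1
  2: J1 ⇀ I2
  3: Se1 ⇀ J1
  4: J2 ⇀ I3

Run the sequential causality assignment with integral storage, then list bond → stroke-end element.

bond 0 stroke→J2
bond 1 stroke→I1
bond 2 stroke→I2
bond 3 stroke→J1
bond 4 stroke→I3

b3 stroke→J1  (source Se1 imposes e)
b0 stroke→J2  (common-e at J1 fixed by 3)
b1 stroke→I1  (0-jn J1 has e-setter on 3)
b2 stroke→I2  (J1 effort already set via bond 3)
b4 stroke→I3  (0-jn J2 has e-setter on 0)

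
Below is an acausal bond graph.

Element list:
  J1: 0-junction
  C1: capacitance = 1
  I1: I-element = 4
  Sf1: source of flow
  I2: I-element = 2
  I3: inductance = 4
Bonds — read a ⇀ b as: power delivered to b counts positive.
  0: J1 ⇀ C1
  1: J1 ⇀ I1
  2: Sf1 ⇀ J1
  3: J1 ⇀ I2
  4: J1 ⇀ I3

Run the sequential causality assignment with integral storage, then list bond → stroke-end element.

b2 →Sf1  (source Sf1 imposes f)
b0 →J1  (C1: C, integral causality)
b1 →I1  (J1 effort already set via bond 0)
b3 →I2  (0-jn J1 has e-setter on 0)
b4 →I3  (J1: bond 0 brought effort, rest push out)

bond 0 →J1
bond 1 →I1
bond 2 →Sf1
bond 3 →I2
bond 4 →I3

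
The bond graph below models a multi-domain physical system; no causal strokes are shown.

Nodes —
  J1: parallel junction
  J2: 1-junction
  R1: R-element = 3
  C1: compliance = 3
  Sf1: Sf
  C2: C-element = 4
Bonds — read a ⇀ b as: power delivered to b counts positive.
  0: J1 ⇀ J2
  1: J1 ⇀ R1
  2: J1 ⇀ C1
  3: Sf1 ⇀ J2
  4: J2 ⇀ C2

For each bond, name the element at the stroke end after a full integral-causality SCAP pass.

#0 |J2
#1 |R1
#2 |J1
#3 |Sf1
#4 |J2

#3 →Sf1  (Sf1 (Sf) sets flow on bond)
#0 →J2  (J2: bond 3 brought flow, rest push out)
#4 →J2  (common-f at J2 fixed by 3)
#2 →J1  (C1: C, integral causality)
#1 →R1  (common-e at J1 fixed by 2)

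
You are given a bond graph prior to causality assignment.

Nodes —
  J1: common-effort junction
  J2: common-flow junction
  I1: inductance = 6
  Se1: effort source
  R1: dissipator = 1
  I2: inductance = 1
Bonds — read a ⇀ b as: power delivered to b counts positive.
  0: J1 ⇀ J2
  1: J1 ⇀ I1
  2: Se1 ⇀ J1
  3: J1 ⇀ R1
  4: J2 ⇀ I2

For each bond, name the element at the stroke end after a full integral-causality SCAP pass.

β2 |J1  (Se1 (Se) sets effort on bond)
β0 |J2  (J1 effort already set via bond 2)
β1 |I1  (0-jn J1 has e-setter on 2)
β3 |R1  (J1: bond 2 brought effort, rest push out)
β4 |I2  (J2 needs exactly one f-in)

#0 stroke→J2
#1 stroke→I1
#2 stroke→J1
#3 stroke→R1
#4 stroke→I2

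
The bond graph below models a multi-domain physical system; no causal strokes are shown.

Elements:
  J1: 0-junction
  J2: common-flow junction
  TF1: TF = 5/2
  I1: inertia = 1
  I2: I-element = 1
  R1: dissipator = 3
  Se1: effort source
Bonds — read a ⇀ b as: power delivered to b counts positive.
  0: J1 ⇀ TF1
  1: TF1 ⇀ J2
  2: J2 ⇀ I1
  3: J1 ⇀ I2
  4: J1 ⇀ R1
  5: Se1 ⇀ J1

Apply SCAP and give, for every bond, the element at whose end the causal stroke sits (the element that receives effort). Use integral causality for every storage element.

b0 stroke at TF1
b1 stroke at J2
b2 stroke at I1
b3 stroke at I2
b4 stroke at R1
b5 stroke at J1

β5 →J1  (Se1 (Se) sets effort on bond)
β0 →TF1  (J1 effort already set via bond 5)
β3 →I2  (0-jn J1 has e-setter on 5)
β4 →R1  (common-e at J1 fixed by 5)
β1 →J2  (TF1: transformer flips bond 0)
β2 →I1  (J2 needs exactly one f-in)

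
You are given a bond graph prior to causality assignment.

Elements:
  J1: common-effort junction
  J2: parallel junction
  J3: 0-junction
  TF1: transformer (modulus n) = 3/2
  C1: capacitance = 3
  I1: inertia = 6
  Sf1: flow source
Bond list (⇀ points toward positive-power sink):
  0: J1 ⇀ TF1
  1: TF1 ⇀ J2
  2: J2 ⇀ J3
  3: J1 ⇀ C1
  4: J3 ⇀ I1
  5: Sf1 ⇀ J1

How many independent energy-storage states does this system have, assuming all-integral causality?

2  (C1, I1 all integral)

β5 stroke→Sf1  (source Sf1 imposes f)
β3 stroke→J1  (prefer integral on C1)
β0 stroke→TF1  (J1: bond 3 brought effort, rest push out)
β1 stroke→J2  (through TF1, causality passes straight; one stroke at TF1)
β2 stroke→J3  (J2: bond 1 brought effort, rest push out)
β4 stroke→I1  (common-e at J3 fixed by 2)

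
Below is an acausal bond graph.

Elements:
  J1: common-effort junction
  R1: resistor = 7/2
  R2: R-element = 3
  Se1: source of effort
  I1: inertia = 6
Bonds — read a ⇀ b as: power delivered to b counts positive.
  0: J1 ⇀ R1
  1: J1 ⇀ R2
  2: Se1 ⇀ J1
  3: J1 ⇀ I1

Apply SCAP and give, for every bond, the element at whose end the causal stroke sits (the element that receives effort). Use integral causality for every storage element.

#2 |J1  (Se1 (Se) sets effort on bond)
#0 |R1  (common-e at J1 fixed by 2)
#1 |R2  (common-e at J1 fixed by 2)
#3 |I1  (0-jn J1 has e-setter on 2)

β0 →R1
β1 →R2
β2 →J1
β3 →I1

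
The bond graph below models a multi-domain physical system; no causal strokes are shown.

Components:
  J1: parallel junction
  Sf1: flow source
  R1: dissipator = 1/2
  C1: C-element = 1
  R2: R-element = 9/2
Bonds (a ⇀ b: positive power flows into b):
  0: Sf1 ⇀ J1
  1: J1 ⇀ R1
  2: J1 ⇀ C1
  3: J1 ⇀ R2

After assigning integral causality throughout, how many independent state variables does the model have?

1  (C1 all integral)

b0 stroke→Sf1  (source Sf1 imposes f)
b2 stroke→J1  (C1: C, integral causality)
b1 stroke→R1  (J1 effort already set via bond 2)
b3 stroke→R2  (0-jn J1 has e-setter on 2)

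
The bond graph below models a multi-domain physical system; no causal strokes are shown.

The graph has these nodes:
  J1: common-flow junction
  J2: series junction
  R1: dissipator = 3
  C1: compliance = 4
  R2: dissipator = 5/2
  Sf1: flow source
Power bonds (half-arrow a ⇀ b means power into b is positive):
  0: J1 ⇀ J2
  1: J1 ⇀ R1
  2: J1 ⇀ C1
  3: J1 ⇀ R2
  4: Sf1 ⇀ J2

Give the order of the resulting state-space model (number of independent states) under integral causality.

bond 4 stroke→Sf1  (Sf1: flow source, stroke at near end)
bond 0 stroke→J2  (J2 flow already set via bond 4)
bond 1 stroke→J1  (J1 flow already set via bond 0)
bond 2 stroke→J1  (1-jn J1 has f-setter on 0)
bond 3 stroke→J1  (J1 flow already set via bond 0)

1  (C1 all integral)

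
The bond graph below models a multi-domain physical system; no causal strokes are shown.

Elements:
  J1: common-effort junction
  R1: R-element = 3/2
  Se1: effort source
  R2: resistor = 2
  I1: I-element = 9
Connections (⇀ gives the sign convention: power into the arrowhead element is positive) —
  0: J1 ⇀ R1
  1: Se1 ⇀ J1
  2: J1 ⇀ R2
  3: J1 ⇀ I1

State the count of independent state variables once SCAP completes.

1  (I1 all integral)

bond 1 →J1  (Se1: effort source, stroke at far end)
bond 0 →R1  (common-e at J1 fixed by 1)
bond 2 →R2  (0-jn J1 has e-setter on 1)
bond 3 →I1  (J1: bond 1 brought effort, rest push out)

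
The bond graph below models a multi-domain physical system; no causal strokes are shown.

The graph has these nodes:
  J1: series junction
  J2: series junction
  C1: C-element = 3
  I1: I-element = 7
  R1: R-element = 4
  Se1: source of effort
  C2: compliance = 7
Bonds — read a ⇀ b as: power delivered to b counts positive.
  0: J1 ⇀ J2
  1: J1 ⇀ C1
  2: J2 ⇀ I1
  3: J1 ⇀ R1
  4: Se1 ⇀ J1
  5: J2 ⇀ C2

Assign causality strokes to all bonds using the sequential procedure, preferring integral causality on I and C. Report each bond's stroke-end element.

#4 stroke→J1  (Se1 (Se) sets effort on bond)
#1 stroke→J1  (C1 outputs effort q/C1)
#2 stroke→I1  (prefer integral on I1)
#0 stroke→J2  (common-f at J2 fixed by 2)
#5 stroke→J2  (common-f at J2 fixed by 2)
#3 stroke→J1  (1-jn J1 has f-setter on 0)

β0 →J2
β1 →J1
β2 →I1
β3 →J1
β4 →J1
β5 →J2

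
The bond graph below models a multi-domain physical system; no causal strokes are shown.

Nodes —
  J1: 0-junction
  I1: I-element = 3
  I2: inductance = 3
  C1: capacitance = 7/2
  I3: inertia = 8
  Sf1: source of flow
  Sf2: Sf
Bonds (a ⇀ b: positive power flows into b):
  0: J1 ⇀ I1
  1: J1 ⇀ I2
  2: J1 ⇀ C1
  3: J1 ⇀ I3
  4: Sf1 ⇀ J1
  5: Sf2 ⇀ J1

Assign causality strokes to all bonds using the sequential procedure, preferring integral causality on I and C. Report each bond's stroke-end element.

b4 |Sf1  (Sf1 fixes flow; stroke at Sf1)
b5 |Sf2  (Sf2: flow source, stroke at near end)
b0 |I1  (I1 integral (f out))
b1 |I2  (prefer integral on I2)
b2 |J1  (C1 integral (e out))
b3 |I3  (common-e at J1 fixed by 2)

β0 stroke at I1
β1 stroke at I2
β2 stroke at J1
β3 stroke at I3
β4 stroke at Sf1
β5 stroke at Sf2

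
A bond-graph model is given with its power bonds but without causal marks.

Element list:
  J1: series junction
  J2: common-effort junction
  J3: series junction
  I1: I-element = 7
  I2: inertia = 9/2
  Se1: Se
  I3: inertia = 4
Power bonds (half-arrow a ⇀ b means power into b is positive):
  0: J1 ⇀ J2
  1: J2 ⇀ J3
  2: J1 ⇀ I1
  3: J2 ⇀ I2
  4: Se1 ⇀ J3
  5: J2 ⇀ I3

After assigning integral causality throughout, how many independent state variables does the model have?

3  (I1, I2, I3 all integral)

b4 |J3  (Se1: effort source, stroke at far end)
b1 |J2  (J3 needs exactly one f-in)
b0 |J1  (J2: bond 1 brought effort, rest push out)
b3 |I2  (0-jn J2 has e-setter on 1)
b5 |I3  (J2: bond 1 brought effort, rest push out)
b2 |I1  (closing 1-jn rule on J1)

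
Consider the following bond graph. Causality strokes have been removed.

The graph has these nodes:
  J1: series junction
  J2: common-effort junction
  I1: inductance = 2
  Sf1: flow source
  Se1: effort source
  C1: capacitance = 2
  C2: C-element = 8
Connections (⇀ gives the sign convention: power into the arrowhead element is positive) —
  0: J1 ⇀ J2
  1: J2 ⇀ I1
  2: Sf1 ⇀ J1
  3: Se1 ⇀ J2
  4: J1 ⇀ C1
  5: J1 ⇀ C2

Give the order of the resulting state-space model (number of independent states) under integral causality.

3  (C1, C2, I1 all integral)

bond 2 |Sf1  (source Sf1 imposes f)
bond 3 |J2  (source Se1 imposes e)
bond 0 |J1  (common-f at J1 fixed by 2)
bond 4 |J1  (J1: bond 2 brought flow, rest push out)
bond 5 |J1  (1-jn J1 has f-setter on 2)
bond 1 |I1  (common-e at J2 fixed by 3)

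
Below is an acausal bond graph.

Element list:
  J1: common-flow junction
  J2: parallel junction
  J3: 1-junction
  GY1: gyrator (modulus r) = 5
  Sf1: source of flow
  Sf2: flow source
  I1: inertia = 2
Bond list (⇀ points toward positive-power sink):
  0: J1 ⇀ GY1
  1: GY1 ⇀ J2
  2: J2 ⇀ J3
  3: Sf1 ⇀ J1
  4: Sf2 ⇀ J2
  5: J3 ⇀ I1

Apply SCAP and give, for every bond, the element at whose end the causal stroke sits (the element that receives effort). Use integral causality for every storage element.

β0 stroke→J1
β1 stroke→J2
β2 stroke→J3
β3 stroke→Sf1
β4 stroke→Sf2
β5 stroke→I1

bond 3 →Sf1  (Sf1 (Sf) sets flow on bond)
bond 4 →Sf2  (Sf2 (Sf) sets flow on bond)
bond 0 →J1  (common-f at J1 fixed by 3)
bond 1 →J2  (GY1 both-in/both-out from 0)
bond 2 →J3  (common-e at J2 fixed by 1)
bond 5 →I1  (closing 1-jn rule on J3)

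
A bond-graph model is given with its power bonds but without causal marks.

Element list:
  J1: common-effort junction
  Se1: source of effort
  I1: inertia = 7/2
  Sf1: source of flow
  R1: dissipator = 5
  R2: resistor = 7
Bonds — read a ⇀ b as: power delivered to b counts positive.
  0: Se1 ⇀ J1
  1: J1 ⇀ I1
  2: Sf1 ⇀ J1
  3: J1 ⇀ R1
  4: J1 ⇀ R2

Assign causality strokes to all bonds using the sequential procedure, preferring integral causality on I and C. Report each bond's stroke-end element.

#0 |J1
#1 |I1
#2 |Sf1
#3 |R1
#4 |R2

#0 stroke→J1  (Se1: effort source, stroke at far end)
#2 stroke→Sf1  (Sf1 fixes flow; stroke at Sf1)
#1 stroke→I1  (common-e at J1 fixed by 0)
#3 stroke→R1  (common-e at J1 fixed by 0)
#4 stroke→R2  (J1: bond 0 brought effort, rest push out)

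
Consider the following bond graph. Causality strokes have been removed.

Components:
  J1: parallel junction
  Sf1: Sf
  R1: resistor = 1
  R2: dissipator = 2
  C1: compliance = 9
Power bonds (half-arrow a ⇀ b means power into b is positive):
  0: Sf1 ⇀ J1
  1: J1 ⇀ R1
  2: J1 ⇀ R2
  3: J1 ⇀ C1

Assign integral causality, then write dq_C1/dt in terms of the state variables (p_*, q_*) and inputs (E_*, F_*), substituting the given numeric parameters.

dq_C1/dt = F_Sf1 - q_C1/6

#0 |Sf1  (Sf1: flow source, stroke at near end)
#3 |J1  (C1 outputs effort q/C1)
#1 |R1  (common-e at J1 fixed by 3)
#2 |R2  (0-jn J1 has e-setter on 3)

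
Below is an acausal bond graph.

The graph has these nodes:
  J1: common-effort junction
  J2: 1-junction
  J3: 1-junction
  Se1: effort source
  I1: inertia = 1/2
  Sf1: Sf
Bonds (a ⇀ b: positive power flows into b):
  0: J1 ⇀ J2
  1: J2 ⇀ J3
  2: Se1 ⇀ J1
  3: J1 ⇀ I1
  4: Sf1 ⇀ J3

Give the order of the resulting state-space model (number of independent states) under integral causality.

1  (I1 all integral)

#2 stroke→J1  (Se1 fixes effort; stroke away)
#4 stroke→Sf1  (Sf1 fixes flow; stroke at Sf1)
#0 stroke→J2  (J1: bond 2 brought effort, rest push out)
#3 stroke→I1  (J1 effort already set via bond 2)
#1 stroke→J3  (closing 1-jn rule on J2)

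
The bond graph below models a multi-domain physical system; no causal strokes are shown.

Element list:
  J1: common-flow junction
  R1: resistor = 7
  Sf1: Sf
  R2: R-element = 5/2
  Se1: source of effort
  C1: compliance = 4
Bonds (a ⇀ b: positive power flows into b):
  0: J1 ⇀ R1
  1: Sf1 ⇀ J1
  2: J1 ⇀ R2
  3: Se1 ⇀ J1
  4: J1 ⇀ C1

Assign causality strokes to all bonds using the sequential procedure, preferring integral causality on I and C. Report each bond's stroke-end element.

#0 stroke at J1
#1 stroke at Sf1
#2 stroke at J1
#3 stroke at J1
#4 stroke at J1

β1 →Sf1  (Sf1 fixes flow; stroke at Sf1)
β3 →J1  (Se1: effort source, stroke at far end)
β0 →J1  (J1: bond 1 brought flow, rest push out)
β2 →J1  (1-jn J1 has f-setter on 1)
β4 →J1  (1-jn J1 has f-setter on 1)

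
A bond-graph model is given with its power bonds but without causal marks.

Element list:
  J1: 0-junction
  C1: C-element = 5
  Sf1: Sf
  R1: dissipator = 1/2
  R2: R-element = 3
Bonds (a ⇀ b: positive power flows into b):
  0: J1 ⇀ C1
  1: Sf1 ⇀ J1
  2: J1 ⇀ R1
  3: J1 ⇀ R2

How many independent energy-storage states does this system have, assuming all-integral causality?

1  (C1 all integral)

#1 stroke at Sf1  (source Sf1 imposes f)
#0 stroke at J1  (prefer integral on C1)
#2 stroke at R1  (J1 effort already set via bond 0)
#3 stroke at R2  (J1 effort already set via bond 0)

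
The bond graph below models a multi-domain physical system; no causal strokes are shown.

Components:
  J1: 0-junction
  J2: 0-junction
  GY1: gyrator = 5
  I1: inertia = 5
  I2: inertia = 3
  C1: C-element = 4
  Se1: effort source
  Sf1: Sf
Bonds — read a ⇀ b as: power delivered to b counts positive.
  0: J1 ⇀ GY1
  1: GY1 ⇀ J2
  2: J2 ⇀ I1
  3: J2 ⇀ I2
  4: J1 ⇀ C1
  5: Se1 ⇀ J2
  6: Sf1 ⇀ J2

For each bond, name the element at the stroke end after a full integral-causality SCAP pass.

β5 →J2  (Se1 (Se) sets effort on bond)
β6 →Sf1  (Sf1 fixes flow; stroke at Sf1)
β1 →GY1  (J2: bond 5 brought effort, rest push out)
β2 →I1  (J2: bond 5 brought effort, rest push out)
β3 →I2  (J2: bond 5 brought effort, rest push out)
β0 →GY1  (GY1 both-in/both-out from 1)
β4 →J1  (J1 needs exactly one e-in)

β0 stroke→GY1
β1 stroke→GY1
β2 stroke→I1
β3 stroke→I2
β4 stroke→J1
β5 stroke→J2
β6 stroke→Sf1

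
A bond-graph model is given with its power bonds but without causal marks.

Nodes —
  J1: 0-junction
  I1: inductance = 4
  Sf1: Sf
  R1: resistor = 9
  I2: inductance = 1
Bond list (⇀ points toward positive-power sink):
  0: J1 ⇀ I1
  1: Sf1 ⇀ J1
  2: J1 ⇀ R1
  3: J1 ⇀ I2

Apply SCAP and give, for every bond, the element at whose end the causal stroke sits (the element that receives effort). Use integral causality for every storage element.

#1 stroke at Sf1  (Sf1 (Sf) sets flow on bond)
#0 stroke at I1  (prefer integral on I1)
#3 stroke at I2  (I2 integral (f out))
#2 stroke at J1  (J1: last free bond brings effort in)

b0 →I1
b1 →Sf1
b2 →J1
b3 →I2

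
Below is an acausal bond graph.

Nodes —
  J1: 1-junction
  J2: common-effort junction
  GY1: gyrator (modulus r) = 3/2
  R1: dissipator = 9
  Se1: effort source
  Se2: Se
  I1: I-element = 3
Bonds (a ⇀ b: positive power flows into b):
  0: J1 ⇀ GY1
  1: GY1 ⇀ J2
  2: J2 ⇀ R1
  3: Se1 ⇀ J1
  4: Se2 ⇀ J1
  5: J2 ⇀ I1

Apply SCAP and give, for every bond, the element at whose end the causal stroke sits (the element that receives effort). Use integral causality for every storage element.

β0 stroke at GY1
β1 stroke at GY1
β2 stroke at J2
β3 stroke at J1
β4 stroke at J1
β5 stroke at I1

bond 3 stroke at J1  (Se1: effort source, stroke at far end)
bond 4 stroke at J1  (Se2 fixes effort; stroke away)
bond 0 stroke at GY1  (J1: last free bond brings flow in)
bond 1 stroke at GY1  (GY GY1: same side as bond 0)
bond 5 stroke at I1  (I1 outputs flow p/I1)
bond 2 stroke at J2  (only one effort-in slot at J2)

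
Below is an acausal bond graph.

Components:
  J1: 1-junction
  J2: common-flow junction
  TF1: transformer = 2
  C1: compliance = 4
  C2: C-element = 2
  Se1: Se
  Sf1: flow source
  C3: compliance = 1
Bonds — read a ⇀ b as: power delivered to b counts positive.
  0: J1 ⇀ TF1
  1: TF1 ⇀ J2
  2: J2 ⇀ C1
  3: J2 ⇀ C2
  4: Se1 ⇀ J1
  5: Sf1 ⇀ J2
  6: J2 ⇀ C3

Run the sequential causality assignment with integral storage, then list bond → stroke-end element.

b4 →J1  (Se1 fixes effort; stroke away)
b5 →Sf1  (Sf1 fixes flow; stroke at Sf1)
b0 →TF1  (only one flow-in slot at J1)
b1 →J2  (1-jn J2 has f-setter on 5)
b2 →J2  (common-f at J2 fixed by 5)
b3 →J2  (J2: bond 5 brought flow, rest push out)
b6 →J2  (J2: bond 5 brought flow, rest push out)

#0 stroke at TF1
#1 stroke at J2
#2 stroke at J2
#3 stroke at J2
#4 stroke at J1
#5 stroke at Sf1
#6 stroke at J2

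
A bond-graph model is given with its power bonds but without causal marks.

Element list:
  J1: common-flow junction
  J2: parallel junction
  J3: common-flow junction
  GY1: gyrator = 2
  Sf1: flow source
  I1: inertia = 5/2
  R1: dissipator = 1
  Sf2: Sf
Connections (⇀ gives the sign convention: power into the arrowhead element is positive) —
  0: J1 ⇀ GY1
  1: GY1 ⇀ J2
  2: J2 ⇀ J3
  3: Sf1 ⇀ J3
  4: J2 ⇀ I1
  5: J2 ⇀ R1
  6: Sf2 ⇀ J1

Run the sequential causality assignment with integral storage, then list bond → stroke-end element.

b3 stroke→Sf1  (Sf1: flow source, stroke at near end)
b6 stroke→Sf2  (Sf2 fixes flow; stroke at Sf2)
b0 stroke→J1  (J1: bond 6 brought flow, rest push out)
b2 stroke→J3  (J3: bond 3 brought flow, rest push out)
b1 stroke→J2  (GY GY1: same side as bond 0)
b4 stroke→I1  (common-e at J2 fixed by 1)
b5 stroke→R1  (J2 effort already set via bond 1)

b0 stroke→J1
b1 stroke→J2
b2 stroke→J3
b3 stroke→Sf1
b4 stroke→I1
b5 stroke→R1
b6 stroke→Sf2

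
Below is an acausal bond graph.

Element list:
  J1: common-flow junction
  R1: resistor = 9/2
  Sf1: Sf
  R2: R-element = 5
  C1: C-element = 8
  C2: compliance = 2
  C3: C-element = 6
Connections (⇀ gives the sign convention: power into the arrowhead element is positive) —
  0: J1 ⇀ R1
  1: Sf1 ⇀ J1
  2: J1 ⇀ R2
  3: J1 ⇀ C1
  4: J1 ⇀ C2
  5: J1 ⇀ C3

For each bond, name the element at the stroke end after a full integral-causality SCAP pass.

β0 stroke at J1
β1 stroke at Sf1
β2 stroke at J1
β3 stroke at J1
β4 stroke at J1
β5 stroke at J1

#1 stroke at Sf1  (source Sf1 imposes f)
#0 stroke at J1  (1-jn J1 has f-setter on 1)
#2 stroke at J1  (J1: bond 1 brought flow, rest push out)
#3 stroke at J1  (common-f at J1 fixed by 1)
#4 stroke at J1  (J1: bond 1 brought flow, rest push out)
#5 stroke at J1  (J1 flow already set via bond 1)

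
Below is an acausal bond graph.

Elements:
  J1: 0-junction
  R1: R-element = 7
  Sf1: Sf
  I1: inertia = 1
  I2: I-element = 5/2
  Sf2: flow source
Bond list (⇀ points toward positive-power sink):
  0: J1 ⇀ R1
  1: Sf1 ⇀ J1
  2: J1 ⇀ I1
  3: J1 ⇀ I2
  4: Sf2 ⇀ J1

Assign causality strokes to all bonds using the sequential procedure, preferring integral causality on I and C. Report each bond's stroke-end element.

b0 stroke→J1
b1 stroke→Sf1
b2 stroke→I1
b3 stroke→I2
b4 stroke→Sf2

b1 |Sf1  (source Sf1 imposes f)
b4 |Sf2  (source Sf2 imposes f)
b2 |I1  (prefer integral on I1)
b3 |I2  (I2 integral (f out))
b0 |J1  (J1: last free bond brings effort in)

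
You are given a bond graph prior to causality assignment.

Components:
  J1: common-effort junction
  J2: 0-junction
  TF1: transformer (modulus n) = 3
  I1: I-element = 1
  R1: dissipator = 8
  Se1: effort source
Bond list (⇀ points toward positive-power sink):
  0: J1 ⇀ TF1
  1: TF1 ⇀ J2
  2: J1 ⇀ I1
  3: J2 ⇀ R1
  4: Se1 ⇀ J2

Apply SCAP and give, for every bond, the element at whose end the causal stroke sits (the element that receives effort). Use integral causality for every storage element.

b4 →J2  (Se1: effort source, stroke at far end)
b1 →TF1  (J2 effort already set via bond 4)
b3 →R1  (J2: bond 4 brought effort, rest push out)
b0 →J1  (TF TF1: opposite of bond 1)
b2 →I1  (J1 effort already set via bond 0)

b0 |J1
b1 |TF1
b2 |I1
b3 |R1
b4 |J2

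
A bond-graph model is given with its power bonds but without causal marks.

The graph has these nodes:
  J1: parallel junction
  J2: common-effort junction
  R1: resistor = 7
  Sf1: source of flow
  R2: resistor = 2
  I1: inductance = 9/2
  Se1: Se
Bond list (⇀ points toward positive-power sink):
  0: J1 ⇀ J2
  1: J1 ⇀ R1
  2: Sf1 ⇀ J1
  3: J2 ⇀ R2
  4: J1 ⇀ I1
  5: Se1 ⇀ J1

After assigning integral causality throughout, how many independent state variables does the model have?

bond 2 stroke at Sf1  (Sf1 (Sf) sets flow on bond)
bond 5 stroke at J1  (Se1 fixes effort; stroke away)
bond 0 stroke at J2  (0-jn J1 has e-setter on 5)
bond 1 stroke at R1  (J1 effort already set via bond 5)
bond 4 stroke at I1  (J1: bond 5 brought effort, rest push out)
bond 3 stroke at R2  (0-jn J2 has e-setter on 0)

1  (I1 all integral)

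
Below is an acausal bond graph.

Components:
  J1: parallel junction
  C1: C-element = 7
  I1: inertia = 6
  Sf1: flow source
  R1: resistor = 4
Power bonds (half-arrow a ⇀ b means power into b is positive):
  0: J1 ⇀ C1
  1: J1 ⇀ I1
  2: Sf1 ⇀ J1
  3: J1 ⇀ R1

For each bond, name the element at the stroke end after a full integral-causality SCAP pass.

bond 2 |Sf1  (Sf1 fixes flow; stroke at Sf1)
bond 0 |J1  (C1 integral (e out))
bond 1 |I1  (common-e at J1 fixed by 0)
bond 3 |R1  (common-e at J1 fixed by 0)

bond 0 →J1
bond 1 →I1
bond 2 →Sf1
bond 3 →R1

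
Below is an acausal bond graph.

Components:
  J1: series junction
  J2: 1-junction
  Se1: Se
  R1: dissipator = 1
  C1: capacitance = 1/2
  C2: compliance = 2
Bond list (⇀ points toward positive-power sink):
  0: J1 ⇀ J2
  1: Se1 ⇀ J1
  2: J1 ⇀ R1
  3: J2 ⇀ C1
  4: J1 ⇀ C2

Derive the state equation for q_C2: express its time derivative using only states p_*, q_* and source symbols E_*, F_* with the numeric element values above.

dq_C2/dt = E_Se1 - 2*q_C1 - q_C2/2

bond 1 →J1  (source Se1 imposes e)
bond 3 →J2  (C1: C, integral causality)
bond 0 →J1  (J2: last free bond brings flow in)
bond 4 →J1  (C2 outputs effort q/C2)
bond 2 →R1  (only one flow-in slot at J1)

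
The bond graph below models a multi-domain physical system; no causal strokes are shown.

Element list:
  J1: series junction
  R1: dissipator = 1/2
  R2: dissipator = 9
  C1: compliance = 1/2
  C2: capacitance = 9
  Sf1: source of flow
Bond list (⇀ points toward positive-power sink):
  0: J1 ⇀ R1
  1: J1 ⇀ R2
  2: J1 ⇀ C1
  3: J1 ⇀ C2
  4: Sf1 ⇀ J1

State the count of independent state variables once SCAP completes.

2  (C1, C2 all integral)

β4 stroke at Sf1  (Sf1 (Sf) sets flow on bond)
β0 stroke at J1  (J1: bond 4 brought flow, rest push out)
β1 stroke at J1  (J1 flow already set via bond 4)
β2 stroke at J1  (J1 flow already set via bond 4)
β3 stroke at J1  (common-f at J1 fixed by 4)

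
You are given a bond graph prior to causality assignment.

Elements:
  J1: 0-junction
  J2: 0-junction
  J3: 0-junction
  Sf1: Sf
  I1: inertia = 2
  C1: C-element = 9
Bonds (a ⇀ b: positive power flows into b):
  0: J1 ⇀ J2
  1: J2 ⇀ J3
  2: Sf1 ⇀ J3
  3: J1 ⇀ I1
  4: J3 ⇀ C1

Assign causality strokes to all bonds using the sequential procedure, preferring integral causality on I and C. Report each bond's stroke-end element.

β2 stroke at Sf1  (Sf1 fixes flow; stroke at Sf1)
β3 stroke at I1  (prefer integral on I1)
β0 stroke at J1  (only one effort-in slot at J1)
β1 stroke at J2  (only one effort-in slot at J2)
β4 stroke at J3  (J3 needs exactly one e-in)

b0 →J1
b1 →J2
b2 →Sf1
b3 →I1
b4 →J3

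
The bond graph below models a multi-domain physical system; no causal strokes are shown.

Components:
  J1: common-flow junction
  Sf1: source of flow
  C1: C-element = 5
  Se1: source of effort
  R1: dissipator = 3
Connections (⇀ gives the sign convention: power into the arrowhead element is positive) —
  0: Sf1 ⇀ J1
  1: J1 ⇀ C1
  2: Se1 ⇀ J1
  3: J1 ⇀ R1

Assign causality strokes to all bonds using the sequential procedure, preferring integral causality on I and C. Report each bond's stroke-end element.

bond 0 |Sf1
bond 1 |J1
bond 2 |J1
bond 3 |J1

bond 0 stroke→Sf1  (Sf1 (Sf) sets flow on bond)
bond 2 stroke→J1  (Se1 (Se) sets effort on bond)
bond 1 stroke→J1  (1-jn J1 has f-setter on 0)
bond 3 stroke→J1  (1-jn J1 has f-setter on 0)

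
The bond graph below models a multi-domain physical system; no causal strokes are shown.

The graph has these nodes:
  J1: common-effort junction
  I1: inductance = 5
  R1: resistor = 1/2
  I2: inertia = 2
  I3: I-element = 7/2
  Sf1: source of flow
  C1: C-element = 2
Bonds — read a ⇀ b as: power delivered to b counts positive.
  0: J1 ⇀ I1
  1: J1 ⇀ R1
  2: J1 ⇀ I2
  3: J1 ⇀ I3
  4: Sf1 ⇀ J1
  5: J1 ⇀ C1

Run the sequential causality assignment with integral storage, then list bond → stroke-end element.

β4 stroke at Sf1  (source Sf1 imposes f)
β0 stroke at I1  (I1 integral (f out))
β2 stroke at I2  (I2 outputs flow p/I2)
β3 stroke at I3  (I3: I, integral causality)
β5 stroke at J1  (prefer integral on C1)
β1 stroke at R1  (common-e at J1 fixed by 5)

bond 0 stroke→I1
bond 1 stroke→R1
bond 2 stroke→I2
bond 3 stroke→I3
bond 4 stroke→Sf1
bond 5 stroke→J1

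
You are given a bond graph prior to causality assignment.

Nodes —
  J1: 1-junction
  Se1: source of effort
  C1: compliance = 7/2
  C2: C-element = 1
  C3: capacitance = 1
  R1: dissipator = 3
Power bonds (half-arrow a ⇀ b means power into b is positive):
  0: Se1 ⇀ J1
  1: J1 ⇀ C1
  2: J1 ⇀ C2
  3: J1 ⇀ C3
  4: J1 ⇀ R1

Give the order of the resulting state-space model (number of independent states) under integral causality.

#0 stroke at J1  (source Se1 imposes e)
#1 stroke at J1  (C1 integral (e out))
#2 stroke at J1  (C2 outputs effort q/C2)
#3 stroke at J1  (C3 outputs effort q/C3)
#4 stroke at R1  (J1: last free bond brings flow in)

3  (C1, C2, C3 all integral)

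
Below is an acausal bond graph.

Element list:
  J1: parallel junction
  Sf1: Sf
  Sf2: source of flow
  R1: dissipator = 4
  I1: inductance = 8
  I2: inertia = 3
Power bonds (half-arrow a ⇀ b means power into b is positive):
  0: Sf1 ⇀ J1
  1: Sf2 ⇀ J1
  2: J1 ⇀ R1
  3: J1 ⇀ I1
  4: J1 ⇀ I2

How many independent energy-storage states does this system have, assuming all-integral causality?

2  (I1, I2 all integral)

#0 stroke at Sf1  (Sf1 fixes flow; stroke at Sf1)
#1 stroke at Sf2  (Sf2 (Sf) sets flow on bond)
#3 stroke at I1  (I1: I, integral causality)
#4 stroke at I2  (prefer integral on I2)
#2 stroke at J1  (J1 needs exactly one e-in)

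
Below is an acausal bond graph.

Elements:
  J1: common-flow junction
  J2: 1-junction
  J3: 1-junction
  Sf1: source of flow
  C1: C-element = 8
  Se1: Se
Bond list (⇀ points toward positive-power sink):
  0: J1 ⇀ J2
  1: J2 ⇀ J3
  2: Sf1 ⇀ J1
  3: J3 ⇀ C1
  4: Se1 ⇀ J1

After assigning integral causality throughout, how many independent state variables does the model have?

1  (C1 all integral)

b2 |Sf1  (Sf1 (Sf) sets flow on bond)
b4 |J1  (source Se1 imposes e)
b0 |J1  (J1: bond 2 brought flow, rest push out)
b1 |J2  (J2: bond 0 brought flow, rest push out)
b3 |J3  (J3: bond 1 brought flow, rest push out)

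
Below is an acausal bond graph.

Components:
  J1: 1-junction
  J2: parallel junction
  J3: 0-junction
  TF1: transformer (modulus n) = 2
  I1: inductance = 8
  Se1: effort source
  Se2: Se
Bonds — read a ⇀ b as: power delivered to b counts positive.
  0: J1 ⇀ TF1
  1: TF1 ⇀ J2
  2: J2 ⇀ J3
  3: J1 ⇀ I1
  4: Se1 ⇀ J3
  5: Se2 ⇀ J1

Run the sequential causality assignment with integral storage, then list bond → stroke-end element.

β4 stroke at J3  (Se1: effort source, stroke at far end)
β5 stroke at J1  (Se2 fixes effort; stroke away)
β2 stroke at J2  (J3: bond 4 brought effort, rest push out)
β1 stroke at TF1  (0-jn J2 has e-setter on 2)
β0 stroke at J1  (through TF1, causality passes straight; one stroke at TF1)
β3 stroke at I1  (closing 1-jn rule on J1)

b0 |J1
b1 |TF1
b2 |J2
b3 |I1
b4 |J3
b5 |J1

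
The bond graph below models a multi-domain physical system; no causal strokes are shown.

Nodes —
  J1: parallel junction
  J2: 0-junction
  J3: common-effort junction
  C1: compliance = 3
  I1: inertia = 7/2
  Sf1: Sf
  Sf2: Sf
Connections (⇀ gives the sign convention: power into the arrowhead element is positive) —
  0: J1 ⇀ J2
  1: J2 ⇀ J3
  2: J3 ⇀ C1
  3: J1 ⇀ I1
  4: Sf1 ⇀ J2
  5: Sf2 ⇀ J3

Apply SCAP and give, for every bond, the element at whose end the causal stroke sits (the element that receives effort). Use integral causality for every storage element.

b0 stroke at J1
b1 stroke at J2
b2 stroke at J3
b3 stroke at I1
b4 stroke at Sf1
b5 stroke at Sf2

#4 |Sf1  (Sf1: flow source, stroke at near end)
#5 |Sf2  (Sf2: flow source, stroke at near end)
#2 |J3  (prefer integral on C1)
#1 |J2  (common-e at J3 fixed by 2)
#0 |J1  (J2: bond 1 brought effort, rest push out)
#3 |I1  (common-e at J1 fixed by 0)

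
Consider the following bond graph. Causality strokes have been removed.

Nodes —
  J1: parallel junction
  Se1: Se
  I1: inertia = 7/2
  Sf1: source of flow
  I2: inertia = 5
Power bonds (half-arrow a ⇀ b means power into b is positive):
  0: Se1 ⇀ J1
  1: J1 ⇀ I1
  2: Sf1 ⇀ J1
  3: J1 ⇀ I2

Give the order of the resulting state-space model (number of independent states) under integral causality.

2  (I1, I2 all integral)

bond 0 stroke→J1  (source Se1 imposes e)
bond 2 stroke→Sf1  (Sf1 fixes flow; stroke at Sf1)
bond 1 stroke→I1  (J1 effort already set via bond 0)
bond 3 stroke→I2  (J1 effort already set via bond 0)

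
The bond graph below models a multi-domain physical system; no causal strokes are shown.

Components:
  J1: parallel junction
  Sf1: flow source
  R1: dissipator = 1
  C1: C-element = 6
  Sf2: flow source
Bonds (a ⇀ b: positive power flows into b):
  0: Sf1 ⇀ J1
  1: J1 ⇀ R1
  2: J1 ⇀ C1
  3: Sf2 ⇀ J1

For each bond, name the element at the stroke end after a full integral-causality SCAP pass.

b0 |Sf1
b1 |R1
b2 |J1
b3 |Sf2

β0 stroke→Sf1  (Sf1 fixes flow; stroke at Sf1)
β3 stroke→Sf2  (source Sf2 imposes f)
β2 stroke→J1  (C1 outputs effort q/C1)
β1 stroke→R1  (common-e at J1 fixed by 2)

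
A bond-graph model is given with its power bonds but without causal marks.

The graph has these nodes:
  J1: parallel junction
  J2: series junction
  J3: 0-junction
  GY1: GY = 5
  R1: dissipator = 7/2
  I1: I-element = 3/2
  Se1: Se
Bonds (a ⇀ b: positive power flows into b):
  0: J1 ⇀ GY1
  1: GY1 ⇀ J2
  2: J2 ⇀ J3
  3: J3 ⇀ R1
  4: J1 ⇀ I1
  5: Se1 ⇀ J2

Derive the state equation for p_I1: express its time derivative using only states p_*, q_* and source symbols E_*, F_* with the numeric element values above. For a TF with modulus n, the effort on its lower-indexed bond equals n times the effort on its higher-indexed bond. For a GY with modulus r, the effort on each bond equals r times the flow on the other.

β5 stroke at J2  (Se1 fixes effort; stroke away)
β4 stroke at I1  (I1 outputs flow p/I1)
β0 stroke at J1  (J1: last free bond brings effort in)
β1 stroke at J2  (GY GY1: same side as bond 0)
β2 stroke at J3  (closing 1-jn rule on J2)
β3 stroke at R1  (0-jn J3 has e-setter on 2)

dp_I1/dt = 10*E_Se1/7 - 100*p_I1/21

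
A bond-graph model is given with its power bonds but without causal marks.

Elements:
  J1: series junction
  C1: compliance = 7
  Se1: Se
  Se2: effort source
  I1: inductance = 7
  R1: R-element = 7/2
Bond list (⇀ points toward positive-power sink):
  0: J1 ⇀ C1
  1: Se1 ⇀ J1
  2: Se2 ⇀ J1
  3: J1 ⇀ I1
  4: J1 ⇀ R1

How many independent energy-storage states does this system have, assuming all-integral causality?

2  (C1, I1 all integral)

#1 stroke at J1  (Se1 fixes effort; stroke away)
#2 stroke at J1  (Se2 fixes effort; stroke away)
#0 stroke at J1  (C1 integral (e out))
#3 stroke at I1  (I1 integral (f out))
#4 stroke at J1  (common-f at J1 fixed by 3)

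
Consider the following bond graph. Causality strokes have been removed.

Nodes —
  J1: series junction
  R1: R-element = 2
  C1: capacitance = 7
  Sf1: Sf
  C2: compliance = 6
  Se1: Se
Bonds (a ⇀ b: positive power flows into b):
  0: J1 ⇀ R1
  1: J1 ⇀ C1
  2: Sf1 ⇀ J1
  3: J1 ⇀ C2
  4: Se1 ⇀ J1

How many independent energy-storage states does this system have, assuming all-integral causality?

#2 stroke at Sf1  (Sf1: flow source, stroke at near end)
#4 stroke at J1  (Se1 (Se) sets effort on bond)
#0 stroke at J1  (1-jn J1 has f-setter on 2)
#1 stroke at J1  (J1 flow already set via bond 2)
#3 stroke at J1  (common-f at J1 fixed by 2)

2  (C1, C2 all integral)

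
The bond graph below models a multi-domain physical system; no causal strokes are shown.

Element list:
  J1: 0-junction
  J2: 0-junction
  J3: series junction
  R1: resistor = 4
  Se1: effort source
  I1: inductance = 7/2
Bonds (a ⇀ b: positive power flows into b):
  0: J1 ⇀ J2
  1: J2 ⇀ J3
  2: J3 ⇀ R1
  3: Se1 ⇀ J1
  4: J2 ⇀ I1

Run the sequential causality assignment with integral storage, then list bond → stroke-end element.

b0 |J2
b1 |J3
b2 |R1
b3 |J1
b4 |I1

bond 3 stroke at J1  (Se1: effort source, stroke at far end)
bond 0 stroke at J2  (0-jn J1 has e-setter on 3)
bond 1 stroke at J3  (0-jn J2 has e-setter on 0)
bond 4 stroke at I1  (J2: bond 0 brought effort, rest push out)
bond 2 stroke at R1  (J3 needs exactly one f-in)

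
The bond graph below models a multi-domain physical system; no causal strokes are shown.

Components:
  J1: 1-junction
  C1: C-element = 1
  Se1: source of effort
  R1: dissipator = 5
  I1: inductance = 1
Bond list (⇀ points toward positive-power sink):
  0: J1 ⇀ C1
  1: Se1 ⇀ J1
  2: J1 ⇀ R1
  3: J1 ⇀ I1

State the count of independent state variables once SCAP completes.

2  (C1, I1 all integral)

b1 stroke→J1  (source Se1 imposes e)
b0 stroke→J1  (C1: C, integral causality)
b3 stroke→I1  (I1 integral (f out))
b2 stroke→J1  (J1: bond 3 brought flow, rest push out)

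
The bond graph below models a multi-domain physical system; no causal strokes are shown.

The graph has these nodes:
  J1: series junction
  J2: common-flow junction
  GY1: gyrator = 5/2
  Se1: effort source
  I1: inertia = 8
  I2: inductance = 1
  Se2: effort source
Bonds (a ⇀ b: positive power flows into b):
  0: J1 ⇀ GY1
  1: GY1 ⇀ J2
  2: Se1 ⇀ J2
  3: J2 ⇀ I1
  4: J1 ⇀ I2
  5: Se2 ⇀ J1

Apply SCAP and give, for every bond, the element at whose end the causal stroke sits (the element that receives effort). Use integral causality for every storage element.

#2 |J2  (Se1: effort source, stroke at far end)
#5 |J1  (source Se2 imposes e)
#3 |I1  (I1: I, integral causality)
#1 |J2  (J2: bond 3 brought flow, rest push out)
#0 |J1  (GY GY1: same side as bond 1)
#4 |I2  (J1: last free bond brings flow in)

β0 |J1
β1 |J2
β2 |J2
β3 |I1
β4 |I2
β5 |J1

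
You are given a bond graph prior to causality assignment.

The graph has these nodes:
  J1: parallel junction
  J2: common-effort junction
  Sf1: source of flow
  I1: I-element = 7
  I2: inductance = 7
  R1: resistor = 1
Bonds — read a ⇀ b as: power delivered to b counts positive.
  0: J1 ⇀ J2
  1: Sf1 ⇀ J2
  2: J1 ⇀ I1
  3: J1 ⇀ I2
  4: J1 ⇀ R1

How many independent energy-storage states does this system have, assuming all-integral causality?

bond 1 stroke→Sf1  (Sf1: flow source, stroke at near end)
bond 0 stroke→J2  (only one effort-in slot at J2)
bond 2 stroke→I1  (I1 integral (f out))
bond 3 stroke→I2  (I2: I, integral causality)
bond 4 stroke→J1  (only one effort-in slot at J1)

2  (I1, I2 all integral)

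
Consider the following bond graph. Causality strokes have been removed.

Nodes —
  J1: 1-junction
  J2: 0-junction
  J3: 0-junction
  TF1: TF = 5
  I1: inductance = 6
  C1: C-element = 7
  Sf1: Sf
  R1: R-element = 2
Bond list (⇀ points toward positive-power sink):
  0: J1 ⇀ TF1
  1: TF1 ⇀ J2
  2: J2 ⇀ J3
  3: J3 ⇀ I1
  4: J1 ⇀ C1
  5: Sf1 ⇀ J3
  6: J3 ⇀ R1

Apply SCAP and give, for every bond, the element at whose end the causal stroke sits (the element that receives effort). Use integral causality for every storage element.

β0 stroke→TF1
β1 stroke→J2
β2 stroke→J3
β3 stroke→I1
β4 stroke→J1
β5 stroke→Sf1
β6 stroke→R1

#5 →Sf1  (Sf1 (Sf) sets flow on bond)
#3 →I1  (I1 integral (f out))
#4 →J1  (C1: C, integral causality)
#0 →TF1  (J1 needs exactly one f-in)
#1 →J2  (through TF1, causality passes straight; one stroke at TF1)
#2 →J3  (0-jn J2 has e-setter on 1)
#6 →R1  (common-e at J3 fixed by 2)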